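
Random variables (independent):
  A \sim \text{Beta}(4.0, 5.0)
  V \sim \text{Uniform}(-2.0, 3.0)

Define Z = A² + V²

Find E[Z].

E[Z] = E[A²] + E[V²]
E[A²] = Var(A) + E[A]² = 0.024691358 + 0.19753086 = 0.22222222
E[V²] = Var(V) + E[V]² = 2.0833333 + 0.25 = 2.3333333
E[Z] = 0.22222222 + 2.3333333 = 2.5555556

2.5555556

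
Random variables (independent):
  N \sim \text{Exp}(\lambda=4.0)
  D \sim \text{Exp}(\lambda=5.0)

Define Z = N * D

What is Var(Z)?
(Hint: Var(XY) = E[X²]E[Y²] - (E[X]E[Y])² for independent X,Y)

Var(XY) = E[X²]E[Y²] - (E[X]E[Y])²
E[N] = 0.25, Var(N) = 0.0625
E[D] = 0.2, Var(D) = 0.04
E[N²] = 0.0625 + 0.25² = 0.125
E[D²] = 0.04 + 0.2² = 0.08
Var(Z) = 0.125*0.08 - (0.25*0.2)²
= 0.01 - 0.0025 = 0.0075

0.0075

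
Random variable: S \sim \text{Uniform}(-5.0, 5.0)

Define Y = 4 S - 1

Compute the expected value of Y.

For Y = 4S - 1:
E[Y] = 4 * E[S] - 1
E[S] = (-5 + 5)/2 = 0
E[Y] = 4 * 0 - 1 = -1

-1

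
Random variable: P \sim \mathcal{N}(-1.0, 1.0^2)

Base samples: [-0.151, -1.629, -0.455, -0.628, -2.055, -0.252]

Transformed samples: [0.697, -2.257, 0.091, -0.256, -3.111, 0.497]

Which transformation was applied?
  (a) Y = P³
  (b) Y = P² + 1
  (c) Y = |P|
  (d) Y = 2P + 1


Checking option (d) Y = 2P + 1:
  P = -0.151 -> Y = 0.697 ✓
  P = -1.629 -> Y = -2.257 ✓
  P = -0.455 -> Y = 0.091 ✓
All samples match this transformation.

(d) 2P + 1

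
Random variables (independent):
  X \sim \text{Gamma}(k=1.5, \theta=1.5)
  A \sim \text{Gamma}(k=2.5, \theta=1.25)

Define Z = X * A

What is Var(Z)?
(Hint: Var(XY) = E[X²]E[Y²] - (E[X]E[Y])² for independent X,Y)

Var(XY) = E[X²]E[Y²] - (E[X]E[Y])²
E[X] = 2.25, Var(X) = 3.375
E[A] = 3.125, Var(A) = 3.90625
E[X²] = 3.375 + 2.25² = 8.4375
E[A²] = 3.90625 + 3.125² = 13.671875
Var(Z) = 8.4375*13.671875 - (2.25*3.125)²
= 115.35645 - 49.438477 = 65.917969

65.917969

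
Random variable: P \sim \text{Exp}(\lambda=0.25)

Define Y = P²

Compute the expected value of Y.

E[P²] = Var(P) + (E[P])² = 16 + 16 = 32

32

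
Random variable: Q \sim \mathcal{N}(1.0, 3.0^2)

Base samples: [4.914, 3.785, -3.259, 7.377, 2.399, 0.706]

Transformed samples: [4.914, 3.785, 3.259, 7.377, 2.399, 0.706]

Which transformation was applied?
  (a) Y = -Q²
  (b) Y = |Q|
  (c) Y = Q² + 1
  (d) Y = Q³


Checking option (b) Y = |Q|:
  Q = 4.914 -> Y = 4.914 ✓
  Q = 3.785 -> Y = 3.785 ✓
  Q = -3.259 -> Y = 3.259 ✓
All samples match this transformation.

(b) |Q|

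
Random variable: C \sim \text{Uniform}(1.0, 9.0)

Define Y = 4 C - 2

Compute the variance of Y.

For Y = aC + b: Var(Y) = a² * Var(C)
Var(C) = (9 - 1)^2/12 = 5.3333333
Var(Y) = 4² * 5.3333333 = 16 * 5.3333333 = 85.333333

85.333333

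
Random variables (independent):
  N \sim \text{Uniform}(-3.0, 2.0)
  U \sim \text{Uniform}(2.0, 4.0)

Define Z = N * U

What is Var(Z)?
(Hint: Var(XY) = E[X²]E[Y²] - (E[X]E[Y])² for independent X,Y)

Var(XY) = E[X²]E[Y²] - (E[X]E[Y])²
E[N] = -0.5, Var(N) = 2.0833333
E[U] = 3, Var(U) = 0.33333333
E[N²] = 2.0833333 + (-0.5)² = 2.3333333
E[U²] = 0.33333333 + 3² = 9.3333333
Var(Z) = 2.3333333*9.3333333 - (-0.5*3)²
= 21.777778 - 2.25 = 19.527778

19.527778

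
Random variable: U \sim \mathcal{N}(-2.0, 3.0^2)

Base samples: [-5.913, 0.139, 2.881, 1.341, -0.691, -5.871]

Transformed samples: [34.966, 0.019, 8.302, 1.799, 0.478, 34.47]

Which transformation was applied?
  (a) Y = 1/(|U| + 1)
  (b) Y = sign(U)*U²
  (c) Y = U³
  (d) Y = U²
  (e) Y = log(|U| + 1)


Checking option (d) Y = U²:
  U = -5.913 -> Y = 34.966 ✓
  U = 0.139 -> Y = 0.019 ✓
  U = 2.881 -> Y = 8.302 ✓
All samples match this transformation.

(d) U²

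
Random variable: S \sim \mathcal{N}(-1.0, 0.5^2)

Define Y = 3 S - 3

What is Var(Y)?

For Y = aS + b: Var(Y) = a² * Var(S)
Var(S) = 0.5^2 = 0.25
Var(Y) = 3² * 0.25 = 9 * 0.25 = 2.25

2.25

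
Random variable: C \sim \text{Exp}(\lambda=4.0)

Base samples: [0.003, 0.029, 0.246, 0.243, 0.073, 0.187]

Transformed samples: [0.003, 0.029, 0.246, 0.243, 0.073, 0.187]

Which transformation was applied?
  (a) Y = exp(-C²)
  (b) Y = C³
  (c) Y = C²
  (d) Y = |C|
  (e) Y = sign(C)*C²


Checking option (d) Y = |C|:
  C = 0.003 -> Y = 0.003 ✓
  C = 0.029 -> Y = 0.029 ✓
  C = 0.246 -> Y = 0.246 ✓
All samples match this transformation.

(d) |C|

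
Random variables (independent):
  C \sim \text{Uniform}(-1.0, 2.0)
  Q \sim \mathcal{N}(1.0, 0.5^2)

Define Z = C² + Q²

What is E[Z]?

E[Z] = E[C²] + E[Q²]
E[C²] = Var(C) + E[C]² = 0.75 + 0.25 = 1
E[Q²] = Var(Q) + E[Q]² = 0.25 + 1 = 1.25
E[Z] = 1 + 1.25 = 2.25

2.25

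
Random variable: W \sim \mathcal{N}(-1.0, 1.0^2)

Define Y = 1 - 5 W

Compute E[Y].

For Y = -5W + 1:
E[Y] = -5 * E[W] + 1
E[W] = -1.0 = -1
E[Y] = -5 * (-1) + 1 = 6

6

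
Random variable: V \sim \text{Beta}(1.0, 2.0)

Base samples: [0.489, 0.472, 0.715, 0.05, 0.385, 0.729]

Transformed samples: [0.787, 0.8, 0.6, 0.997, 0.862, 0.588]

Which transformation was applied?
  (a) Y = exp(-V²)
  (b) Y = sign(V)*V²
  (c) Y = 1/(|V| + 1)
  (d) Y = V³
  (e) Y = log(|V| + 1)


Checking option (a) Y = exp(-V²):
  V = 0.489 -> Y = 0.787 ✓
  V = 0.472 -> Y = 0.8 ✓
  V = 0.715 -> Y = 0.6 ✓
All samples match this transformation.

(a) exp(-V²)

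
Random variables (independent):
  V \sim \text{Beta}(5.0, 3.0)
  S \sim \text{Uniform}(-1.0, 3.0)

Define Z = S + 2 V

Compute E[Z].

E[Z] = 2*E[V] + 1*E[S]
E[V] = 0.625
E[S] = 1
E[Z] = 2*0.625 + 1*1 = 2.25

2.25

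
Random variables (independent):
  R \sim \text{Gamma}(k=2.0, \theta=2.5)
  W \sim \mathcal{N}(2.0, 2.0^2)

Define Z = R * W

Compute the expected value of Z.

For independent RVs: E[XY] = E[X]*E[Y]
E[R] = 5
E[W] = 2
E[Z] = 5 * 2 = 10

10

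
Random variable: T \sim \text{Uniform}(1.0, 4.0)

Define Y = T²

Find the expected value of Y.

E[T²] = Var(T) + (E[T])² = 0.75 + 6.25 = 7

7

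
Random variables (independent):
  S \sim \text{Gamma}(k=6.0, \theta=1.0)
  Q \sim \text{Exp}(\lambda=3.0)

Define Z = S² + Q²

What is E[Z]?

E[Z] = E[S²] + E[Q²]
E[S²] = Var(S) + E[S]² = 6 + 36 = 42
E[Q²] = Var(Q) + E[Q]² = 0.11111111 + 0.11111111 = 0.22222222
E[Z] = 42 + 0.22222222 = 42.222222

42.222222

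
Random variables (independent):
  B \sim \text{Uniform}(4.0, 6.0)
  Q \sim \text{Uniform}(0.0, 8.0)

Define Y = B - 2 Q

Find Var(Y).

For independent RVs: Var(aX + bY) = a²Var(X) + b²Var(Y)
Var(B) = 0.33333333
Var(Q) = 5.3333333
Var(Y) = 1²*0.33333333 + (-2)²*5.3333333
= 1*0.33333333 + 4*5.3333333 = 21.666667

21.666667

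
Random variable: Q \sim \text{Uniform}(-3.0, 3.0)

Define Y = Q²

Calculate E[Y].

E[Q²] = Var(Q) + (E[Q])² = 3 + 0 = 3

3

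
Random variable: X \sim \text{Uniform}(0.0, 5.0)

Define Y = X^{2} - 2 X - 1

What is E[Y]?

E[Y] = 1*E[X²] - 2*E[X] - 1
E[X] = 2.5
E[X²] = Var(X) + (E[X])² = 2.0833333 + 6.25 = 8.3333333
E[Y] = 1*8.3333333 - 2*2.5 - 1 = 2.3333333

2.3333333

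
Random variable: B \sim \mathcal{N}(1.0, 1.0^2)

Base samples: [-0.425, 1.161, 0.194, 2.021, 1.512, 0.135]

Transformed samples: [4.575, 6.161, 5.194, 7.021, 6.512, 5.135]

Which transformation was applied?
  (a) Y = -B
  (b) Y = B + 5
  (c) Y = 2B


Checking option (b) Y = B + 5:
  B = -0.425 -> Y = 4.575 ✓
  B = 1.161 -> Y = 6.161 ✓
  B = 0.194 -> Y = 5.194 ✓
All samples match this transformation.

(b) B + 5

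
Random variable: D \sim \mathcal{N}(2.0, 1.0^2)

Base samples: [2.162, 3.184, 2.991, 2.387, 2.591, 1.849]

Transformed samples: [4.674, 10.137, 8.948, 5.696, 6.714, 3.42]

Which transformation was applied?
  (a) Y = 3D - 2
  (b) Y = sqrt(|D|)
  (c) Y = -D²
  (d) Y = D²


Checking option (d) Y = D²:
  D = 2.162 -> Y = 4.674 ✓
  D = 3.184 -> Y = 10.137 ✓
  D = 2.991 -> Y = 8.948 ✓
All samples match this transformation.

(d) D²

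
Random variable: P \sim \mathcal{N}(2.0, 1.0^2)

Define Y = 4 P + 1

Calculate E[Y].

For Y = 4P + 1:
E[Y] = 4 * E[P] + 1
E[P] = 2.0 = 2
E[Y] = 4 * 2 + 1 = 9

9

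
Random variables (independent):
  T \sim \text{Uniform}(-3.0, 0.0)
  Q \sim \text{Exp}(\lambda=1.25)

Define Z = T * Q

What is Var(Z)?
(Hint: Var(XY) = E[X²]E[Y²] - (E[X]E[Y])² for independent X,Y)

Var(XY) = E[X²]E[Y²] - (E[X]E[Y])²
E[T] = -1.5, Var(T) = 0.75
E[Q] = 0.8, Var(Q) = 0.64
E[T²] = 0.75 + (-1.5)² = 3
E[Q²] = 0.64 + 0.8² = 1.28
Var(Z) = 3*1.28 - (-1.5*0.8)²
= 3.84 - 1.44 = 2.4

2.4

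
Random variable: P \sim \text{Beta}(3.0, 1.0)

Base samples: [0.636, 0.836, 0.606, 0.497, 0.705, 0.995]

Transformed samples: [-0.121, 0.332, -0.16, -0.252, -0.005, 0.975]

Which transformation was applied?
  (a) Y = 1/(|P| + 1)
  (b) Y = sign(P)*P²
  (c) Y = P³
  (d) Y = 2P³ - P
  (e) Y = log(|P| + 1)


Checking option (d) Y = 2P³ - P:
  P = 0.636 -> Y = -0.121 ✓
  P = 0.836 -> Y = 0.332 ✓
  P = 0.606 -> Y = -0.16 ✓
All samples match this transformation.

(d) 2P³ - P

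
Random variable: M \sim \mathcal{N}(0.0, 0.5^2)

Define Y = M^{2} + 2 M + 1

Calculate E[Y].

E[Y] = 1*E[M²] + 2*E[M] + 1
E[M] = 0
E[M²] = Var(M) + (E[M])² = 0.25 + 0 = 0.25
E[Y] = 1*0.25 + 2*0 + 1 = 1.25

1.25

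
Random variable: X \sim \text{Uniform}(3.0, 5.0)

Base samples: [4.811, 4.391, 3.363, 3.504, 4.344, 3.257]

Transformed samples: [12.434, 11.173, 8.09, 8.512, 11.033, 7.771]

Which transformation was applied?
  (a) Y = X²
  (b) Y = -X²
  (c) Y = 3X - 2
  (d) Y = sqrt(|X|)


Checking option (c) Y = 3X - 2:
  X = 4.811 -> Y = 12.434 ✓
  X = 4.391 -> Y = 11.173 ✓
  X = 3.363 -> Y = 8.09 ✓
All samples match this transformation.

(c) 3X - 2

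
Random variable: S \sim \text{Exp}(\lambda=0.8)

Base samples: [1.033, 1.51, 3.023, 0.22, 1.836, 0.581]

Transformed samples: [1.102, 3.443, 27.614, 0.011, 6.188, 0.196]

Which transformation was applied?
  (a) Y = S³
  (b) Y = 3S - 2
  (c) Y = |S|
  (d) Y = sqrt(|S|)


Checking option (a) Y = S³:
  S = 1.033 -> Y = 1.102 ✓
  S = 1.51 -> Y = 3.443 ✓
  S = 3.023 -> Y = 27.614 ✓
All samples match this transformation.

(a) S³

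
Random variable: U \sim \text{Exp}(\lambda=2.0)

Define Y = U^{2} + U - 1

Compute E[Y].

E[Y] = 1*E[U²] + 1*E[U] - 1
E[U] = 0.5
E[U²] = Var(U) + (E[U])² = 0.25 + 0.25 = 0.5
E[Y] = 1*0.5 + 1*0.5 - 1 = 0

0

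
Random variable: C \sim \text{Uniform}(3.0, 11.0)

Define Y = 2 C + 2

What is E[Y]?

For Y = 2C + 2:
E[Y] = 2 * E[C] + 2
E[C] = (3 + 11)/2 = 7
E[Y] = 2 * 7 + 2 = 16

16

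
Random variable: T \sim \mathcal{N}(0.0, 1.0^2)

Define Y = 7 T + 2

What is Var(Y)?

For Y = aT + b: Var(Y) = a² * Var(T)
Var(T) = 1.0^2 = 1
Var(Y) = 7² * 1 = 49 * 1 = 49

49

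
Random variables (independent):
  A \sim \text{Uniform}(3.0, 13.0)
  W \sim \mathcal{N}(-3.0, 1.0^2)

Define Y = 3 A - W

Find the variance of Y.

For independent RVs: Var(aX + bY) = a²Var(X) + b²Var(Y)
Var(A) = 8.3333333
Var(W) = 1
Var(Y) = 3²*8.3333333 + (-1)²*1
= 9*8.3333333 + 1*1 = 76

76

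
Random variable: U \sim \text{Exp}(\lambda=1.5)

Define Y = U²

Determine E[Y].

E[U²] = Var(U) + (E[U])² = 0.44444444 + 0.44444444 = 0.88888889

0.88888889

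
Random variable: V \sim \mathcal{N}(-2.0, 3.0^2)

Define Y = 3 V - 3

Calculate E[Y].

For Y = 3V - 3:
E[Y] = 3 * E[V] - 3
E[V] = -2.0 = -2
E[Y] = 3 * (-2) - 3 = -9

-9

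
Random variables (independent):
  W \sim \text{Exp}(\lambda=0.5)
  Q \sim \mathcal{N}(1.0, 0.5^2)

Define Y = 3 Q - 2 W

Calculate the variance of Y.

For independent RVs: Var(aX + bY) = a²Var(X) + b²Var(Y)
Var(W) = 4
Var(Q) = 0.25
Var(Y) = (-2)²*4 + 3²*0.25
= 4*4 + 9*0.25 = 18.25

18.25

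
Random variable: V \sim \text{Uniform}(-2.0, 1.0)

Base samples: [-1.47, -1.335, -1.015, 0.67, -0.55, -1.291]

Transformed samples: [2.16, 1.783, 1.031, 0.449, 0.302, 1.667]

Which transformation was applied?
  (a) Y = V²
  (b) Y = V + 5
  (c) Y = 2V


Checking option (a) Y = V²:
  V = -1.47 -> Y = 2.16 ✓
  V = -1.335 -> Y = 1.783 ✓
  V = -1.015 -> Y = 1.031 ✓
All samples match this transformation.

(a) V²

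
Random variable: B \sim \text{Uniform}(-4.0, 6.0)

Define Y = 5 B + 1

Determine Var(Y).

For Y = aB + b: Var(Y) = a² * Var(B)
Var(B) = (6 + 4)^2/12 = 8.3333333
Var(Y) = 5² * 8.3333333 = 25 * 8.3333333 = 208.33333

208.33333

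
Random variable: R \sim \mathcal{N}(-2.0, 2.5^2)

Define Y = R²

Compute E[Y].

Using E[X²] = Var(X) + (E[X])²:
E[R] = -2
Var(R) = 2.5^2 = 6.25
E[R²] = 6.25 + (-2)² = 6.25 + 4 = 10.25

10.25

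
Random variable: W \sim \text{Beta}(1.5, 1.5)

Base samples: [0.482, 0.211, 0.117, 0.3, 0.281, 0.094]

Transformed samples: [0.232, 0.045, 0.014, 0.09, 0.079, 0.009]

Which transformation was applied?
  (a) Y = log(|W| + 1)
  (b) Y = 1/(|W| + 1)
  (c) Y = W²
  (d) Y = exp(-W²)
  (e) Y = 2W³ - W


Checking option (c) Y = W²:
  W = 0.482 -> Y = 0.232 ✓
  W = 0.211 -> Y = 0.045 ✓
  W = 0.117 -> Y = 0.014 ✓
All samples match this transformation.

(c) W²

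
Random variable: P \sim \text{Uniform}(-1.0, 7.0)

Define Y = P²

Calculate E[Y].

E[P²] = Var(P) + (E[P])² = 5.3333333 + 9 = 14.333333

14.333333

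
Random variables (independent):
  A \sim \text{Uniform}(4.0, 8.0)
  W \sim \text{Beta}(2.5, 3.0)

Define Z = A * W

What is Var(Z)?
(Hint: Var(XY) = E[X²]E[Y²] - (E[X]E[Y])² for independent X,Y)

Var(XY) = E[X²]E[Y²] - (E[X]E[Y])²
E[A] = 6, Var(A) = 1.3333333
E[W] = 0.45454545, Var(W) = 0.038143675
E[A²] = 1.3333333 + 6² = 37.333333
E[W²] = 0.038143675 + 0.45454545² = 0.24475524
Var(Z) = 37.333333*0.24475524 - (6*0.45454545)²
= 9.1375291 - 7.4380165 = 1.6995126

1.6995126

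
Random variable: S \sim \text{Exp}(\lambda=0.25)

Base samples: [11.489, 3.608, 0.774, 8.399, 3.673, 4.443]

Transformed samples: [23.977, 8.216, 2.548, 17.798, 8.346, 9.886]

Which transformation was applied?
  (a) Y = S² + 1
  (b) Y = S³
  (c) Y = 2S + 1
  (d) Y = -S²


Checking option (c) Y = 2S + 1:
  S = 11.489 -> Y = 23.977 ✓
  S = 3.608 -> Y = 8.216 ✓
  S = 0.774 -> Y = 2.548 ✓
All samples match this transformation.

(c) 2S + 1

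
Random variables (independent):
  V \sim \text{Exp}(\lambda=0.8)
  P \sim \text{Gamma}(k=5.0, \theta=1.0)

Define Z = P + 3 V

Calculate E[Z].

E[Z] = 3*E[V] + 1*E[P]
E[V] = 1.25
E[P] = 5
E[Z] = 3*1.25 + 1*5 = 8.75

8.75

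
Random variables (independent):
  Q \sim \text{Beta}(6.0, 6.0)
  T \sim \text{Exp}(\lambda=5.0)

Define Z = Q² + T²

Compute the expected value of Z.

E[Z] = E[Q²] + E[T²]
E[Q²] = Var(Q) + E[Q]² = 0.019230769 + 0.25 = 0.26923077
E[T²] = Var(T) + E[T]² = 0.04 + 0.04 = 0.08
E[Z] = 0.26923077 + 0.08 = 0.34923077

0.34923077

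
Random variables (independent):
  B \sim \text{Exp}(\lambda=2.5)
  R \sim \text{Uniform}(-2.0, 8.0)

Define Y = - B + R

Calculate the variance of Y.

For independent RVs: Var(aX + bY) = a²Var(X) + b²Var(Y)
Var(B) = 0.16
Var(R) = 8.3333333
Var(Y) = (-1)²*0.16 + 1²*8.3333333
= 1*0.16 + 1*8.3333333 = 8.4933333

8.4933333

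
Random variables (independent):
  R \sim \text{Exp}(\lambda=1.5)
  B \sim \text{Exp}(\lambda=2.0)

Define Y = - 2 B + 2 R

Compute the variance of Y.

For independent RVs: Var(aX + bY) = a²Var(X) + b²Var(Y)
Var(R) = 0.44444444
Var(B) = 0.25
Var(Y) = 2²*0.44444444 + (-2)²*0.25
= 4*0.44444444 + 4*0.25 = 2.7777778

2.7777778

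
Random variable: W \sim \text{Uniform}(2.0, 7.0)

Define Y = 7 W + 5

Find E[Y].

For Y = 7W + 5:
E[Y] = 7 * E[W] + 5
E[W] = (2 + 7)/2 = 4.5
E[Y] = 7 * 4.5 + 5 = 36.5

36.5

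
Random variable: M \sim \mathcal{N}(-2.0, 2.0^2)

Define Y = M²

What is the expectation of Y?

Using E[X²] = Var(X) + (E[X])²:
E[M] = -2
Var(M) = 2.0^2 = 4
E[M²] = 4 + (-2)² = 4 + 4 = 8

8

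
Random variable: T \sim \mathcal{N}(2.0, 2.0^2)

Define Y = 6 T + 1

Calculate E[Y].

For Y = 6T + 1:
E[Y] = 6 * E[T] + 1
E[T] = 2.0 = 2
E[Y] = 6 * 2 + 1 = 13

13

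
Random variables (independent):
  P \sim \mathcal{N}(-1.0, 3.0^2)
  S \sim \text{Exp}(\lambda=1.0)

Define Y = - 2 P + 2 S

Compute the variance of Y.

For independent RVs: Var(aX + bY) = a²Var(X) + b²Var(Y)
Var(P) = 9
Var(S) = 1
Var(Y) = (-2)²*9 + 2²*1
= 4*9 + 4*1 = 40

40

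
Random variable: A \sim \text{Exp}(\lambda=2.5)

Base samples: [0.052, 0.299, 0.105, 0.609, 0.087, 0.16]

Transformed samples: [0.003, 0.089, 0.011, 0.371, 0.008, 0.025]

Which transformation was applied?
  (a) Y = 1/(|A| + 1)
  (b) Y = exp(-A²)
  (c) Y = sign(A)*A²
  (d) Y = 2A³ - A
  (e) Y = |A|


Checking option (c) Y = sign(A)*A²:
  A = 0.052 -> Y = 0.003 ✓
  A = 0.299 -> Y = 0.089 ✓
  A = 0.105 -> Y = 0.011 ✓
All samples match this transformation.

(c) sign(A)*A²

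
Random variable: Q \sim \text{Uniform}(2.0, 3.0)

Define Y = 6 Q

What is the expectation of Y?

For Y = 6Q:
E[Y] = 6 * E[Q]
E[Q] = (2 + 3)/2 = 2.5
E[Y] = 6 * 2.5 = 15

15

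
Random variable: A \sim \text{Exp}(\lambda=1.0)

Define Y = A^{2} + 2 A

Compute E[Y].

E[Y] = 1*E[A²] + 2*E[A]
E[A] = 1
E[A²] = Var(A) + (E[A])² = 1 + 1 = 2
E[Y] = 1*2 + 2*1 = 4

4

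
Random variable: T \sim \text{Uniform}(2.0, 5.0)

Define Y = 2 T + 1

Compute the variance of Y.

For Y = aT + b: Var(Y) = a² * Var(T)
Var(T) = (5 - 2)^2/12 = 0.75
Var(Y) = 2² * 0.75 = 4 * 0.75 = 3

3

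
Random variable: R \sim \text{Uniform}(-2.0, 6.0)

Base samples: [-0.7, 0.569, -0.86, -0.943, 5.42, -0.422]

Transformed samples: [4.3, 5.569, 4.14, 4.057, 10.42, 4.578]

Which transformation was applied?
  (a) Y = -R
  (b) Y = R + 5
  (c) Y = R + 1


Checking option (b) Y = R + 5:
  R = -0.7 -> Y = 4.3 ✓
  R = 0.569 -> Y = 5.569 ✓
  R = -0.86 -> Y = 4.14 ✓
All samples match this transformation.

(b) R + 5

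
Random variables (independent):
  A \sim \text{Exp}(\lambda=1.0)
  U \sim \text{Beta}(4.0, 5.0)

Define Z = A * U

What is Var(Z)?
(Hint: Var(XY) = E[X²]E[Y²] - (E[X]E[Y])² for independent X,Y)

Var(XY) = E[X²]E[Y²] - (E[X]E[Y])²
E[A] = 1, Var(A) = 1
E[U] = 0.44444444, Var(U) = 0.024691358
E[A²] = 1 + 1² = 2
E[U²] = 0.024691358 + 0.44444444² = 0.22222222
Var(Z) = 2*0.22222222 - (1*0.44444444)²
= 0.44444444 - 0.19753086 = 0.24691358

0.24691358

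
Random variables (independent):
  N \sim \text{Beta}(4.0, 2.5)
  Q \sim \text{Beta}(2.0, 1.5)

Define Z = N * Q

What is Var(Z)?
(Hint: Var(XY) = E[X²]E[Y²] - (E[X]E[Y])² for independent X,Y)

Var(XY) = E[X²]E[Y²] - (E[X]E[Y])²
E[N] = 0.61538462, Var(N) = 0.031558185
E[Q] = 0.57142857, Var(Q) = 0.054421769
E[N²] = 0.031558185 + 0.61538462² = 0.41025641
E[Q²] = 0.054421769 + 0.57142857² = 0.38095238
Var(Z) = 0.41025641*0.38095238 - (0.61538462*0.57142857)²
= 0.15628816 - 0.12365656 = 0.032631593

0.032631593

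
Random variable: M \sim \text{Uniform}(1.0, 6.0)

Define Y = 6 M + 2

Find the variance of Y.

For Y = aM + b: Var(Y) = a² * Var(M)
Var(M) = (6 - 1)^2/12 = 2.0833333
Var(Y) = 6² * 2.0833333 = 36 * 2.0833333 = 75

75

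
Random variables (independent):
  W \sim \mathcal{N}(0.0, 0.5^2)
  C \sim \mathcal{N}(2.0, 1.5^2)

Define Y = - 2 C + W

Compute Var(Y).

For independent RVs: Var(aX + bY) = a²Var(X) + b²Var(Y)
Var(W) = 0.25
Var(C) = 2.25
Var(Y) = 1²*0.25 + (-2)²*2.25
= 1*0.25 + 4*2.25 = 9.25

9.25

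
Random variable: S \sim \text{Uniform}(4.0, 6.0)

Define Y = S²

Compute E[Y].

Using E[X²] = Var(X) + (E[X])²:
E[S] = 5
Var(S) = (6 - 4)^2/12 = 0.33333333
E[S²] = 0.33333333 + 5² = 0.33333333 + 25 = 25.333333

25.333333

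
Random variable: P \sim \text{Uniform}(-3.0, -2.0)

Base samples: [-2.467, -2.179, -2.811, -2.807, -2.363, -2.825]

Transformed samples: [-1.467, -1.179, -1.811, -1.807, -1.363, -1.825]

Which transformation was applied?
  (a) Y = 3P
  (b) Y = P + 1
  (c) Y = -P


Checking option (b) Y = P + 1:
  P = -2.467 -> Y = -1.467 ✓
  P = -2.179 -> Y = -1.179 ✓
  P = -2.811 -> Y = -1.811 ✓
All samples match this transformation.

(b) P + 1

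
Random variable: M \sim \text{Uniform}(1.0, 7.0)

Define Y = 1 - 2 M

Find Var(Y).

For Y = aM + b: Var(Y) = a² * Var(M)
Var(M) = (7 - 1)^2/12 = 3
Var(Y) = (-2)² * 3 = 4 * 3 = 12

12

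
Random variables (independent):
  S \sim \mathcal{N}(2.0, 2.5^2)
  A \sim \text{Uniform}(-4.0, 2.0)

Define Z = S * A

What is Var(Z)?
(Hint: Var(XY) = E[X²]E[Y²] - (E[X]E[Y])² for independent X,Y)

Var(XY) = E[X²]E[Y²] - (E[X]E[Y])²
E[S] = 2, Var(S) = 6.25
E[A] = -1, Var(A) = 3
E[S²] = 6.25 + 2² = 10.25
E[A²] = 3 + (-1)² = 4
Var(Z) = 10.25*4 - (2*(-1))²
= 41 - 4 = 37

37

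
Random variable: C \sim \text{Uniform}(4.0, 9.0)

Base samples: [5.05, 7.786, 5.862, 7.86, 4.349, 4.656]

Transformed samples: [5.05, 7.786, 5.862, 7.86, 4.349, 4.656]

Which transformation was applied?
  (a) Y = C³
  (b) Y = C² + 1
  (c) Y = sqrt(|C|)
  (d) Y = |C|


Checking option (d) Y = |C|:
  C = 5.05 -> Y = 5.05 ✓
  C = 7.786 -> Y = 7.786 ✓
  C = 5.862 -> Y = 5.862 ✓
All samples match this transformation.

(d) |C|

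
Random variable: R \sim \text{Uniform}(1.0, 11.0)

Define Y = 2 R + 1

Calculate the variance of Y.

For Y = aR + b: Var(Y) = a² * Var(R)
Var(R) = (11 - 1)^2/12 = 8.3333333
Var(Y) = 2² * 8.3333333 = 4 * 8.3333333 = 33.333333

33.333333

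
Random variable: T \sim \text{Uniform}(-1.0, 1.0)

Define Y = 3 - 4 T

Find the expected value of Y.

For Y = -4T + 3:
E[Y] = -4 * E[T] + 3
E[T] = (-1 + 1)/2 = 0
E[Y] = -4 * 0 + 3 = 3

3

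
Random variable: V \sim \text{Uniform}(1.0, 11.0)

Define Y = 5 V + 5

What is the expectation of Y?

For Y = 5V + 5:
E[Y] = 5 * E[V] + 5
E[V] = (1 + 11)/2 = 6
E[Y] = 5 * 6 + 5 = 35

35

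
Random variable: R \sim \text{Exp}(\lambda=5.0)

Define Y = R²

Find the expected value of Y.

E[R²] = Var(R) + (E[R])² = 0.04 + 0.04 = 0.08

0.08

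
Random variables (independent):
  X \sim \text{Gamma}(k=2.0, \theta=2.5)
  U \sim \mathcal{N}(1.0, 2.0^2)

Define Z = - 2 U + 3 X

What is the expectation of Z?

E[Z] = 3*E[X] - 2*E[U]
E[X] = 5
E[U] = 1
E[Z] = 3*5 - 2*1 = 13

13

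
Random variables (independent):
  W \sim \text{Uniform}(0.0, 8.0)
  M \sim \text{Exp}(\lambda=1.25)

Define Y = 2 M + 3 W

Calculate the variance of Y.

For independent RVs: Var(aX + bY) = a²Var(X) + b²Var(Y)
Var(W) = 5.3333333
Var(M) = 0.64
Var(Y) = 3²*5.3333333 + 2²*0.64
= 9*5.3333333 + 4*0.64 = 50.56

50.56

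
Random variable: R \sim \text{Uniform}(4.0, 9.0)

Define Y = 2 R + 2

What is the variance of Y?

For Y = aR + b: Var(Y) = a² * Var(R)
Var(R) = (9 - 4)^2/12 = 2.0833333
Var(Y) = 2² * 2.0833333 = 4 * 2.0833333 = 8.3333333

8.3333333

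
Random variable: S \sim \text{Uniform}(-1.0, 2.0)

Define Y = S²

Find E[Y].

Using E[X²] = Var(X) + (E[X])²:
E[S] = 0.5
Var(S) = (2 + 1)^2/12 = 0.75
E[S²] = 0.75 + 0.5² = 0.75 + 0.25 = 1

1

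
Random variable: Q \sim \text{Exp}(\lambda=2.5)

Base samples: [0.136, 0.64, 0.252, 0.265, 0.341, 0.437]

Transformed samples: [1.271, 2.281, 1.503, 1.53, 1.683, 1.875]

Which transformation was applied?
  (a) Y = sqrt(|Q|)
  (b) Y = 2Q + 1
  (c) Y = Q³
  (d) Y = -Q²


Checking option (b) Y = 2Q + 1:
  Q = 0.136 -> Y = 1.271 ✓
  Q = 0.64 -> Y = 2.281 ✓
  Q = 0.252 -> Y = 1.503 ✓
All samples match this transformation.

(b) 2Q + 1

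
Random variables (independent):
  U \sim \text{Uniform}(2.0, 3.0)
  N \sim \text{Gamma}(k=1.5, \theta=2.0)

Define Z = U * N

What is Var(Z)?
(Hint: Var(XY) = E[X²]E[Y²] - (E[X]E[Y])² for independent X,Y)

Var(XY) = E[X²]E[Y²] - (E[X]E[Y])²
E[U] = 2.5, Var(U) = 0.083333333
E[N] = 3, Var(N) = 6
E[U²] = 0.083333333 + 2.5² = 6.3333333
E[N²] = 6 + 3² = 15
Var(Z) = 6.3333333*15 - (2.5*3)²
= 95 - 56.25 = 38.75

38.75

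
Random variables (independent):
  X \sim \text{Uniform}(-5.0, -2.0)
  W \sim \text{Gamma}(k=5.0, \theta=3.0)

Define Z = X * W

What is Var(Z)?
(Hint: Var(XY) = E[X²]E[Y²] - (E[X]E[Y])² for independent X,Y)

Var(XY) = E[X²]E[Y²] - (E[X]E[Y])²
E[X] = -3.5, Var(X) = 0.75
E[W] = 15, Var(W) = 45
E[X²] = 0.75 + (-3.5)² = 13
E[W²] = 45 + 15² = 270
Var(Z) = 13*270 - (-3.5*15)²
= 3510 - 2756.25 = 753.75

753.75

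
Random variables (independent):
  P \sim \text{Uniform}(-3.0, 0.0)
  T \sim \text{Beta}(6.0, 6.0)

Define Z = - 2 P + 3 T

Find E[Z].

E[Z] = -2*E[P] + 3*E[T]
E[P] = -1.5
E[T] = 0.5
E[Z] = -2*(-1.5) + 3*0.5 = 4.5

4.5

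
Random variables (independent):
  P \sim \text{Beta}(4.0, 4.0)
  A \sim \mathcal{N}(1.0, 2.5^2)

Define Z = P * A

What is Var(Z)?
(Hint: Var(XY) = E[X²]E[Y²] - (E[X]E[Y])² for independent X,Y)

Var(XY) = E[X²]E[Y²] - (E[X]E[Y])²
E[P] = 0.5, Var(P) = 0.027777778
E[A] = 1, Var(A) = 6.25
E[P²] = 0.027777778 + 0.5² = 0.27777778
E[A²] = 6.25 + 1² = 7.25
Var(Z) = 0.27777778*7.25 - (0.5*1)²
= 2.0138889 - 0.25 = 1.7638889

1.7638889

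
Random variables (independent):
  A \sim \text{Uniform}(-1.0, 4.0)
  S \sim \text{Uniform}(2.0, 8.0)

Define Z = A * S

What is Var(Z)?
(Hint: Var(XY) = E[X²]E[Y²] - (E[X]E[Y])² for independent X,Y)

Var(XY) = E[X²]E[Y²] - (E[X]E[Y])²
E[A] = 1.5, Var(A) = 2.0833333
E[S] = 5, Var(S) = 3
E[A²] = 2.0833333 + 1.5² = 4.3333333
E[S²] = 3 + 5² = 28
Var(Z) = 4.3333333*28 - (1.5*5)²
= 121.33333 - 56.25 = 65.083333

65.083333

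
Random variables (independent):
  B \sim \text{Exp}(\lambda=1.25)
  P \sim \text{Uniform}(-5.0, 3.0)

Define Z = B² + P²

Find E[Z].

E[Z] = E[B²] + E[P²]
E[B²] = Var(B) + E[B]² = 0.64 + 0.64 = 1.28
E[P²] = Var(P) + E[P]² = 5.3333333 + 1 = 6.3333333
E[Z] = 1.28 + 6.3333333 = 7.6133333

7.6133333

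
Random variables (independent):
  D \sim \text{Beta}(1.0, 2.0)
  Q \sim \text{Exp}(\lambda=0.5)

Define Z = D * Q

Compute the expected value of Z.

For independent RVs: E[XY] = E[X]*E[Y]
E[D] = 0.33333333
E[Q] = 2
E[Z] = 0.33333333 * 2 = 0.66666667

0.66666667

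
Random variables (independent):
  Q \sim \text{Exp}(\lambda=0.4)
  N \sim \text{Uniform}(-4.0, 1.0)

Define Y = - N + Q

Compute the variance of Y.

For independent RVs: Var(aX + bY) = a²Var(X) + b²Var(Y)
Var(Q) = 6.25
Var(N) = 2.0833333
Var(Y) = 1²*6.25 + (-1)²*2.0833333
= 1*6.25 + 1*2.0833333 = 8.3333333

8.3333333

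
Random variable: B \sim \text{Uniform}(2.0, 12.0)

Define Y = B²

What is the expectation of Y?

E[B²] = Var(B) + (E[B])² = 8.3333333 + 49 = 57.333333

57.333333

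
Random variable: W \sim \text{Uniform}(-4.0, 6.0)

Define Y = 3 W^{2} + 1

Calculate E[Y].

E[Y] = 3*E[W²] + 1
E[W] = 1
E[W²] = Var(W) + (E[W])² = 8.3333333 + 1 = 9.3333333
E[Y] = 3*9.3333333 + 1 = 29

29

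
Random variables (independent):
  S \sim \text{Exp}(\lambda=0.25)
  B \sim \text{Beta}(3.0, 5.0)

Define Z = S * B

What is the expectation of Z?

For independent RVs: E[XY] = E[X]*E[Y]
E[S] = 4
E[B] = 0.375
E[Z] = 4 * 0.375 = 1.5

1.5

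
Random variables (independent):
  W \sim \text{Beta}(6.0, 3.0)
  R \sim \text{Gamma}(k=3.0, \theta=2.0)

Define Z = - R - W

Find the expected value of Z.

E[Z] = -1*E[W] - 1*E[R]
E[W] = 0.66666667
E[R] = 6
E[Z] = -1*0.66666667 - 1*6 = -6.6666667

-6.6666667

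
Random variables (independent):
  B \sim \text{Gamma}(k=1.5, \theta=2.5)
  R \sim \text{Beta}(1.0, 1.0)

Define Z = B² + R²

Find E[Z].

E[Z] = E[B²] + E[R²]
E[B²] = Var(B) + E[B]² = 9.375 + 14.0625 = 23.4375
E[R²] = Var(R) + E[R]² = 0.083333333 + 0.25 = 0.33333333
E[Z] = 23.4375 + 0.33333333 = 23.770833

23.770833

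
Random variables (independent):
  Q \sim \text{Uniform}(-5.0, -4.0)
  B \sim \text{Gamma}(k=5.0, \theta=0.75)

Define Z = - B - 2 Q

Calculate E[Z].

E[Z] = -2*E[Q] - 1*E[B]
E[Q] = -4.5
E[B] = 3.75
E[Z] = -2*(-4.5) - 1*3.75 = 5.25

5.25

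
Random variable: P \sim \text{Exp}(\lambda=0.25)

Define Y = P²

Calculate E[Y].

E[P²] = Var(P) + (E[P])² = 16 + 16 = 32

32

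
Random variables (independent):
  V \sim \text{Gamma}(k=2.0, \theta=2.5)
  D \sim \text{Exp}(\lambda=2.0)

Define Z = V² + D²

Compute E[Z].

E[Z] = E[V²] + E[D²]
E[V²] = Var(V) + E[V]² = 12.5 + 25 = 37.5
E[D²] = Var(D) + E[D]² = 0.25 + 0.25 = 0.5
E[Z] = 37.5 + 0.5 = 38

38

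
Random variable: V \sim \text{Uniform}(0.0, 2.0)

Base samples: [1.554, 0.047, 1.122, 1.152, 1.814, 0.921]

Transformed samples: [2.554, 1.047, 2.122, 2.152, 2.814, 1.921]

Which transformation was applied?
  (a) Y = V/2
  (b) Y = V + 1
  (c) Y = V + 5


Checking option (b) Y = V + 1:
  V = 1.554 -> Y = 2.554 ✓
  V = 0.047 -> Y = 1.047 ✓
  V = 1.122 -> Y = 2.122 ✓
All samples match this transformation.

(b) V + 1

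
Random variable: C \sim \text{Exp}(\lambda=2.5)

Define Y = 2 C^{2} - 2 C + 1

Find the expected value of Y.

E[Y] = 2*E[C²] - 2*E[C] + 1
E[C] = 0.4
E[C²] = Var(C) + (E[C])² = 0.16 + 0.16 = 0.32
E[Y] = 2*0.32 - 2*0.4 + 1 = 0.84

0.84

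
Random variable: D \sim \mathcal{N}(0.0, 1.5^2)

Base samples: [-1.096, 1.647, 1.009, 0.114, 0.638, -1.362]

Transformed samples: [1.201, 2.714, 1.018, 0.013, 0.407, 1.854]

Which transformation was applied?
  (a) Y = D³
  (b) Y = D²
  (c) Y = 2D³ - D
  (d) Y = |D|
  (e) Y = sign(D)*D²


Checking option (b) Y = D²:
  D = -1.096 -> Y = 1.201 ✓
  D = 1.647 -> Y = 2.714 ✓
  D = 1.009 -> Y = 1.018 ✓
All samples match this transformation.

(b) D²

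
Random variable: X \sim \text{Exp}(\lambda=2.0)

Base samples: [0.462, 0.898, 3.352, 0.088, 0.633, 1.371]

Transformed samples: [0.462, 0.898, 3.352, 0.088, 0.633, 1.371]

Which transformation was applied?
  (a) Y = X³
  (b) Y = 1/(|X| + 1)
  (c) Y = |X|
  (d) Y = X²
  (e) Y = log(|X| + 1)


Checking option (c) Y = |X|:
  X = 0.462 -> Y = 0.462 ✓
  X = 0.898 -> Y = 0.898 ✓
  X = 3.352 -> Y = 3.352 ✓
All samples match this transformation.

(c) |X|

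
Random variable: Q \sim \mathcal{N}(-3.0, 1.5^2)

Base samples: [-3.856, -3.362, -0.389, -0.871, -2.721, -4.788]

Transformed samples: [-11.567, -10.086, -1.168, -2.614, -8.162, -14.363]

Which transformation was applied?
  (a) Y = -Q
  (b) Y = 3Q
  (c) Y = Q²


Checking option (b) Y = 3Q:
  Q = -3.856 -> Y = -11.567 ✓
  Q = -3.362 -> Y = -10.086 ✓
  Q = -0.389 -> Y = -1.168 ✓
All samples match this transformation.

(b) 3Q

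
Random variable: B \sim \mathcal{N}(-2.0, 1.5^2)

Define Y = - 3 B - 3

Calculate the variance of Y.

For Y = aB + b: Var(Y) = a² * Var(B)
Var(B) = 1.5^2 = 2.25
Var(Y) = (-3)² * 2.25 = 9 * 2.25 = 20.25

20.25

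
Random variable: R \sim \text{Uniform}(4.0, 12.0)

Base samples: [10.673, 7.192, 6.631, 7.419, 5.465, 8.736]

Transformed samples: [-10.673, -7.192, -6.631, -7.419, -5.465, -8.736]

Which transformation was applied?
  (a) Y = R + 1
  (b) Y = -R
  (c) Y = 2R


Checking option (b) Y = -R:
  R = 10.673 -> Y = -10.673 ✓
  R = 7.192 -> Y = -7.192 ✓
  R = 6.631 -> Y = -6.631 ✓
All samples match this transformation.

(b) -R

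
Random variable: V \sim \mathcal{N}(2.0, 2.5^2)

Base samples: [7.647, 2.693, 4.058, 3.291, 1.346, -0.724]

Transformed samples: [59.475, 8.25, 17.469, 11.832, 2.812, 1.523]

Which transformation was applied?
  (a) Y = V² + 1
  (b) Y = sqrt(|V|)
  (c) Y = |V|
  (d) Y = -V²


Checking option (a) Y = V² + 1:
  V = 7.647 -> Y = 59.475 ✓
  V = 2.693 -> Y = 8.25 ✓
  V = 4.058 -> Y = 17.469 ✓
All samples match this transformation.

(a) V² + 1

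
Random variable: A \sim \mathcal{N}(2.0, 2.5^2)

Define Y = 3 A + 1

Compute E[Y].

For Y = 3A + 1:
E[Y] = 3 * E[A] + 1
E[A] = 2.0 = 2
E[Y] = 3 * 2 + 1 = 7

7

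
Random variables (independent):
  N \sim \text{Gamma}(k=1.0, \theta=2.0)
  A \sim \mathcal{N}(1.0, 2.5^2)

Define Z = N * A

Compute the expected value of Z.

For independent RVs: E[XY] = E[X]*E[Y]
E[N] = 2
E[A] = 1
E[Z] = 2 * 1 = 2

2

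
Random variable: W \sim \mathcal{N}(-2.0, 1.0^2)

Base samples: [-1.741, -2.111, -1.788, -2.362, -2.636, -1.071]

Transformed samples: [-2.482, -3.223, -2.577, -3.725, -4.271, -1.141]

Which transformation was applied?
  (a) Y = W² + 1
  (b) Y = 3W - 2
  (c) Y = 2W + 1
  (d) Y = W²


Checking option (c) Y = 2W + 1:
  W = -1.741 -> Y = -2.482 ✓
  W = -2.111 -> Y = -3.223 ✓
  W = -1.788 -> Y = -2.577 ✓
All samples match this transformation.

(c) 2W + 1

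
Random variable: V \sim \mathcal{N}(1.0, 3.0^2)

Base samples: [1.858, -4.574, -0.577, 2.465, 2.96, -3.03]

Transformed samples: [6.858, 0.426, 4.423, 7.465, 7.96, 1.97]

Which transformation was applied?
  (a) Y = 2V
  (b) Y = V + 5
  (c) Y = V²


Checking option (b) Y = V + 5:
  V = 1.858 -> Y = 6.858 ✓
  V = -4.574 -> Y = 0.426 ✓
  V = -0.577 -> Y = 4.423 ✓
All samples match this transformation.

(b) V + 5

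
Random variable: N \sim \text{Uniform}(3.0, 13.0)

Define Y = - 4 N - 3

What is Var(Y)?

For Y = aN + b: Var(Y) = a² * Var(N)
Var(N) = (13 - 3)^2/12 = 8.3333333
Var(Y) = (-4)² * 8.3333333 = 16 * 8.3333333 = 133.33333

133.33333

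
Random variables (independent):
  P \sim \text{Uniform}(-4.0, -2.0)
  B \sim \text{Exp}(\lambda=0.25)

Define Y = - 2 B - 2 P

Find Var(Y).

For independent RVs: Var(aX + bY) = a²Var(X) + b²Var(Y)
Var(P) = 0.33333333
Var(B) = 16
Var(Y) = (-2)²*0.33333333 + (-2)²*16
= 4*0.33333333 + 4*16 = 65.333333

65.333333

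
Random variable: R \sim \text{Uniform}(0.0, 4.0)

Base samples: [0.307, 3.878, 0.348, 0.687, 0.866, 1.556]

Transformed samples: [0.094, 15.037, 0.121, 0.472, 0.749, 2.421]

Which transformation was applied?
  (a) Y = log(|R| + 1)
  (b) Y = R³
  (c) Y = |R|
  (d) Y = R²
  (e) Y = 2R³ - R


Checking option (d) Y = R²:
  R = 0.307 -> Y = 0.094 ✓
  R = 3.878 -> Y = 15.037 ✓
  R = 0.348 -> Y = 0.121 ✓
All samples match this transformation.

(d) R²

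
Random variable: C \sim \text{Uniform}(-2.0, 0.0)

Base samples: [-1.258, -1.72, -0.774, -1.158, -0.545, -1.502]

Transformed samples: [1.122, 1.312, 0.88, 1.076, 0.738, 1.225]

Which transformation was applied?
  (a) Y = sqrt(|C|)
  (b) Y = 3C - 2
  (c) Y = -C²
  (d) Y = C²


Checking option (a) Y = sqrt(|C|):
  C = -1.258 -> Y = 1.122 ✓
  C = -1.72 -> Y = 1.312 ✓
  C = -0.774 -> Y = 0.88 ✓
All samples match this transformation.

(a) sqrt(|C|)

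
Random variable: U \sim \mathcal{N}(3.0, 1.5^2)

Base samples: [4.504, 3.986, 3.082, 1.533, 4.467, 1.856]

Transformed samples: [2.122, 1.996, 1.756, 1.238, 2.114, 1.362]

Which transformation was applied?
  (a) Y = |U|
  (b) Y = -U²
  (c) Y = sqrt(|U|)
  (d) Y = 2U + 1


Checking option (c) Y = sqrt(|U|):
  U = 4.504 -> Y = 2.122 ✓
  U = 3.986 -> Y = 1.996 ✓
  U = 3.082 -> Y = 1.756 ✓
All samples match this transformation.

(c) sqrt(|U|)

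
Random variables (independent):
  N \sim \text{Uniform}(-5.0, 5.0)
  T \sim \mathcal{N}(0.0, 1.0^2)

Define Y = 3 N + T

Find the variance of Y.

For independent RVs: Var(aX + bY) = a²Var(X) + b²Var(Y)
Var(N) = 8.3333333
Var(T) = 1
Var(Y) = 3²*8.3333333 + 1²*1
= 9*8.3333333 + 1*1 = 76

76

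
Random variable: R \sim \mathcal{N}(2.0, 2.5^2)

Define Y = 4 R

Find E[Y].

For Y = 4R:
E[Y] = 4 * E[R]
E[R] = 2.0 = 2
E[Y] = 4 * 2 = 8

8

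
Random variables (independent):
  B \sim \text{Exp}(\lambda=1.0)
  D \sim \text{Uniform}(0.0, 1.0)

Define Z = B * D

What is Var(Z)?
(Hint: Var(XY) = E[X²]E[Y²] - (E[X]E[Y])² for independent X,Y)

Var(XY) = E[X²]E[Y²] - (E[X]E[Y])²
E[B] = 1, Var(B) = 1
E[D] = 0.5, Var(D) = 0.083333333
E[B²] = 1 + 1² = 2
E[D²] = 0.083333333 + 0.5² = 0.33333333
Var(Z) = 2*0.33333333 - (1*0.5)²
= 0.66666667 - 0.25 = 0.41666667

0.41666667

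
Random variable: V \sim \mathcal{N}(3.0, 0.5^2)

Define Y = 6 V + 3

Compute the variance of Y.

For Y = aV + b: Var(Y) = a² * Var(V)
Var(V) = 0.5^2 = 0.25
Var(Y) = 6² * 0.25 = 36 * 0.25 = 9

9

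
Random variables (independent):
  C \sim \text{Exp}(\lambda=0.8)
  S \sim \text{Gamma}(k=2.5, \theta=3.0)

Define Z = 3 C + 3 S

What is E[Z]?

E[Z] = 3*E[C] + 3*E[S]
E[C] = 1.25
E[S] = 7.5
E[Z] = 3*1.25 + 3*7.5 = 26.25

26.25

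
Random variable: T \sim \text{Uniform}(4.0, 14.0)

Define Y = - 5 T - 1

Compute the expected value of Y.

For Y = -5T - 1:
E[Y] = -5 * E[T] - 1
E[T] = (4 + 14)/2 = 9
E[Y] = -5 * 9 - 1 = -46

-46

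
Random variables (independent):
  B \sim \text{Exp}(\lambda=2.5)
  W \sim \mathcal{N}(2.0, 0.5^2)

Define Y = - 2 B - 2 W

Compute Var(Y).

For independent RVs: Var(aX + bY) = a²Var(X) + b²Var(Y)
Var(B) = 0.16
Var(W) = 0.25
Var(Y) = (-2)²*0.16 + (-2)²*0.25
= 4*0.16 + 4*0.25 = 1.64

1.64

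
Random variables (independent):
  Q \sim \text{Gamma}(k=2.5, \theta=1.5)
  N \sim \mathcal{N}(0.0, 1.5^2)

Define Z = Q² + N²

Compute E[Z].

E[Z] = E[Q²] + E[N²]
E[Q²] = Var(Q) + E[Q]² = 5.625 + 14.0625 = 19.6875
E[N²] = Var(N) + E[N]² = 2.25 + 0 = 2.25
E[Z] = 19.6875 + 2.25 = 21.9375

21.9375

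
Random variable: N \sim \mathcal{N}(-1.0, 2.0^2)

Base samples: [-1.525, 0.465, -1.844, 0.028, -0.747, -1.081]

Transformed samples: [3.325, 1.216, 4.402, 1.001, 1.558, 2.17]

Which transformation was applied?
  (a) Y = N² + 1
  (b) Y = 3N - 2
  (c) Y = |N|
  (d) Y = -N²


Checking option (a) Y = N² + 1:
  N = -1.525 -> Y = 3.325 ✓
  N = 0.465 -> Y = 1.216 ✓
  N = -1.844 -> Y = 4.402 ✓
All samples match this transformation.

(a) N² + 1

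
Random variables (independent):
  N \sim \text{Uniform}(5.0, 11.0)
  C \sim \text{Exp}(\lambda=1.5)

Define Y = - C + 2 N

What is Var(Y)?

For independent RVs: Var(aX + bY) = a²Var(X) + b²Var(Y)
Var(N) = 3
Var(C) = 0.44444444
Var(Y) = 2²*3 + (-1)²*0.44444444
= 4*3 + 1*0.44444444 = 12.444444

12.444444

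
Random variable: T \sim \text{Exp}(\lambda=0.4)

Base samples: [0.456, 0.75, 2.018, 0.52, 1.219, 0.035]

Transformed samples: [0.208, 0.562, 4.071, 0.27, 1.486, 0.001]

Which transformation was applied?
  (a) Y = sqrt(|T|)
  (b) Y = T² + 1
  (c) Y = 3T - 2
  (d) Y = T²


Checking option (d) Y = T²:
  T = 0.456 -> Y = 0.208 ✓
  T = 0.75 -> Y = 0.562 ✓
  T = 2.018 -> Y = 4.071 ✓
All samples match this transformation.

(d) T²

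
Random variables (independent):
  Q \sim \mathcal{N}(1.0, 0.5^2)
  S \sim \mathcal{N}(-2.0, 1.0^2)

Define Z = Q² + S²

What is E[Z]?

E[Z] = E[Q²] + E[S²]
E[Q²] = Var(Q) + E[Q]² = 0.25 + 1 = 1.25
E[S²] = Var(S) + E[S]² = 1 + 4 = 5
E[Z] = 1.25 + 5 = 6.25

6.25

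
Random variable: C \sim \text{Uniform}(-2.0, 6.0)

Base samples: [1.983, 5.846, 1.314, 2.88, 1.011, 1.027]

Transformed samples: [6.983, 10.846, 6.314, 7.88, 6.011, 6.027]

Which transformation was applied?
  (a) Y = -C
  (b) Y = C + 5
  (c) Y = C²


Checking option (b) Y = C + 5:
  C = 1.983 -> Y = 6.983 ✓
  C = 5.846 -> Y = 10.846 ✓
  C = 1.314 -> Y = 6.314 ✓
All samples match this transformation.

(b) C + 5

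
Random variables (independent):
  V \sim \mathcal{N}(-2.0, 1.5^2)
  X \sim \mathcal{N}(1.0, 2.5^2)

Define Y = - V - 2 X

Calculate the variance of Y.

For independent RVs: Var(aX + bY) = a²Var(X) + b²Var(Y)
Var(V) = 2.25
Var(X) = 6.25
Var(Y) = (-1)²*2.25 + (-2)²*6.25
= 1*2.25 + 4*6.25 = 27.25

27.25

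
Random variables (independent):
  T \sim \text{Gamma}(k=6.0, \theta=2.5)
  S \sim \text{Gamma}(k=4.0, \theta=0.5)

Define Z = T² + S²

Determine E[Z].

E[Z] = E[T²] + E[S²]
E[T²] = Var(T) + E[T]² = 37.5 + 225 = 262.5
E[S²] = Var(S) + E[S]² = 1 + 4 = 5
E[Z] = 262.5 + 5 = 267.5

267.5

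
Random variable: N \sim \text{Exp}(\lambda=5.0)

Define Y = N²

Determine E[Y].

Using E[X²] = Var(X) + (E[X])²:
E[N] = 0.2
Var(N) = 1/5.0^2 = 0.04
E[N²] = 0.04 + 0.2² = 0.04 + 0.04 = 0.08

0.08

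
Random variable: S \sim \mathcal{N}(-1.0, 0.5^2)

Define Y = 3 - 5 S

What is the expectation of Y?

For Y = -5S + 3:
E[Y] = -5 * E[S] + 3
E[S] = -1.0 = -1
E[Y] = -5 * (-1) + 3 = 8

8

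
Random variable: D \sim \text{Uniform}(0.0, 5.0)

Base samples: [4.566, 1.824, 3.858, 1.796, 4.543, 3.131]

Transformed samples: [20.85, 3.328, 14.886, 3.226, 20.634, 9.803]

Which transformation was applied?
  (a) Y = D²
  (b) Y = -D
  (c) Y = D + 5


Checking option (a) Y = D²:
  D = 4.566 -> Y = 20.85 ✓
  D = 1.824 -> Y = 3.328 ✓
  D = 3.858 -> Y = 14.886 ✓
All samples match this transformation.

(a) D²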